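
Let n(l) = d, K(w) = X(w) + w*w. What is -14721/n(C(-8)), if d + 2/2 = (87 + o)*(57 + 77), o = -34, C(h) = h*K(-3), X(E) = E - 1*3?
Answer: -4907/2367 ≈ -2.0731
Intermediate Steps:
X(E) = -3 + E (X(E) = E - 3 = -3 + E)
K(w) = -3 + w + w**2 (K(w) = (-3 + w) + w*w = (-3 + w) + w**2 = -3 + w + w**2)
C(h) = 3*h (C(h) = h*(-3 - 3 + (-3)**2) = h*(-3 - 3 + 9) = h*3 = 3*h)
d = 7101 (d = -1 + (87 - 34)*(57 + 77) = -1 + 53*134 = -1 + 7102 = 7101)
n(l) = 7101
-14721/n(C(-8)) = -14721/7101 = -14721*1/7101 = -4907/2367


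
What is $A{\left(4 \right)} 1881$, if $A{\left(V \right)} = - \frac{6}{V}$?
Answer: $- \frac{5643}{2} \approx -2821.5$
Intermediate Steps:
$A{\left(4 \right)} 1881 = - \frac{6}{4} \cdot 1881 = \left(-6\right) \frac{1}{4} \cdot 1881 = \left(- \frac{3}{2}\right) 1881 = - \frac{5643}{2}$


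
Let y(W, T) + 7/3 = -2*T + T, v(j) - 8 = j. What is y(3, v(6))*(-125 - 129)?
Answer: 12446/3 ≈ 4148.7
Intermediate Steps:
v(j) = 8 + j
y(W, T) = -7/3 - T (y(W, T) = -7/3 + (-2*T + T) = -7/3 - T)
y(3, v(6))*(-125 - 129) = (-7/3 - (8 + 6))*(-125 - 129) = (-7/3 - 1*14)*(-254) = (-7/3 - 14)*(-254) = -49/3*(-254) = 12446/3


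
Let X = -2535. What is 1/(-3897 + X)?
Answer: -1/6432 ≈ -0.00015547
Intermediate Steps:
1/(-3897 + X) = 1/(-3897 - 2535) = 1/(-6432) = -1/6432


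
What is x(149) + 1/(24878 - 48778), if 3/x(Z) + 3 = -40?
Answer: -71743/1027700 ≈ -0.069809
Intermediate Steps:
x(Z) = -3/43 (x(Z) = 3/(-3 - 40) = 3/(-43) = 3*(-1/43) = -3/43)
x(149) + 1/(24878 - 48778) = -3/43 + 1/(24878 - 48778) = -3/43 + 1/(-23900) = -3/43 - 1/23900 = -71743/1027700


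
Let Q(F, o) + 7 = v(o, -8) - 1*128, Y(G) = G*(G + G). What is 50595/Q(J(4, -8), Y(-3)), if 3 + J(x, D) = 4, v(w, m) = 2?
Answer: -50595/133 ≈ -380.41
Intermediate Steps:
Y(G) = 2*G² (Y(G) = G*(2*G) = 2*G²)
J(x, D) = 1 (J(x, D) = -3 + 4 = 1)
Q(F, o) = -133 (Q(F, o) = -7 + (2 - 1*128) = -7 + (2 - 128) = -7 - 126 = -133)
50595/Q(J(4, -8), Y(-3)) = 50595/(-133) = 50595*(-1/133) = -50595/133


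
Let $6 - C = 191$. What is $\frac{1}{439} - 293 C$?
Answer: $\frac{23795996}{439} \approx 54205.0$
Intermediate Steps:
$C = -185$ ($C = 6 - 191 = -185$)
$\frac{1}{439} - 293 C = \frac{1}{439} - -54205 = \frac{1}{439} + 54205 = \frac{23795996}{439}$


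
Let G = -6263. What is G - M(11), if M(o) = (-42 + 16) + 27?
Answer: -6264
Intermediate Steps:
M(o) = 1 (M(o) = -26 + 27 = 1)
G - M(11) = -6263 - 1*1 = -6263 - 1 = -6264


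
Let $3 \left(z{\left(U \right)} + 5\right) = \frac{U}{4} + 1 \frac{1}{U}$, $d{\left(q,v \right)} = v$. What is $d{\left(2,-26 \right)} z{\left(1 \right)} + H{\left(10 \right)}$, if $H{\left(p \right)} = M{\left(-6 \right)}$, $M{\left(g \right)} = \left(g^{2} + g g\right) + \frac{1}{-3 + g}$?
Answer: $\frac{3439}{18} \approx 191.06$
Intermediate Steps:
$M{\left(g \right)} = \frac{1}{-3 + g} + 2 g^{2}$ ($M{\left(g \right)} = \left(g^{2} + g^{2}\right) + \frac{1}{-3 + g} = 2 g^{2} + \frac{1}{-3 + g} = \frac{1}{-3 + g} + 2 g^{2}$)
$H{\left(p \right)} = \frac{647}{9}$ ($H{\left(p \right)} = \frac{1 - 6 \left(-6\right)^{2} + 2 \left(-6\right)^{3}}{-3 - 6} = \frac{1 - 216 + 2 \left(-216\right)}{-9} = - \frac{1 - 216 - 432}{9} = \left(- \frac{1}{9}\right) \left(-647\right) = \frac{647}{9}$)
$z{\left(U \right)} = -5 + \frac{1}{3 U} + \frac{U}{12}$ ($z{\left(U \right)} = -5 + \frac{\frac{U}{4} + 1 \frac{1}{U}}{3} = -5 + \frac{U \frac{1}{4} + \frac{1}{U}}{3} = -5 + \frac{\frac{U}{4} + \frac{1}{U}}{3} = -5 + \frac{\frac{1}{U} + \frac{U}{4}}{3} = -5 + \left(\frac{1}{3 U} + \frac{U}{12}\right) = -5 + \frac{1}{3 U} + \frac{U}{12}$)
$d{\left(2,-26 \right)} z{\left(1 \right)} + H{\left(10 \right)} = - 26 \frac{4 + 1 \left(-60 + 1\right)}{12 \cdot 1} + \frac{647}{9} = - 26 \cdot \frac{1}{12} \cdot 1 \left(4 + 1 \left(-59\right)\right) + \frac{647}{9} = - 26 \cdot \frac{1}{12} \cdot 1 \left(4 - 59\right) + \frac{647}{9} = - 26 \cdot \frac{1}{12} \cdot 1 \left(-55\right) + \frac{647}{9} = \left(-26\right) \left(- \frac{55}{12}\right) + \frac{647}{9} = \frac{715}{6} + \frac{647}{9} = \frac{3439}{18}$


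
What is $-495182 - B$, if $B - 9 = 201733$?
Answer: $-696924$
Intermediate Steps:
$B = 201742$ ($B = 9 + 201733 = 201742$)
$-495182 - B = -495182 - 201742 = -696924$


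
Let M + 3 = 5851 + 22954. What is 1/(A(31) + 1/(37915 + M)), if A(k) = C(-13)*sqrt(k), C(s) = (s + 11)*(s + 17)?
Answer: -66717/8831097648575 - 35609264712*sqrt(31)/8831097648575 ≈ -0.022451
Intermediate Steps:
M = 28802 (M = -3 + (5851 + 22954) = -3 + 28805 = 28802)
C(s) = (11 + s)*(17 + s)
A(k) = -8*sqrt(k) (A(k) = (187 + (-13)**2 + 28*(-13))*sqrt(k) = (187 + 169 - 364)*sqrt(k) = -8*sqrt(k))
1/(A(31) + 1/(37915 + M)) = 1/(-8*sqrt(31) + 1/(37915 + 28802)) = 1/(-8*sqrt(31) + 1/66717) = 1/(1/66717 - 8*sqrt(31))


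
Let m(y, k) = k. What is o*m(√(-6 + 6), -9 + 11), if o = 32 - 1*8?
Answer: 48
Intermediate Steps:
o = 24 (o = 32 - 8 = 24)
o*m(√(-6 + 6), -9 + 11) = 24*(-9 + 11) = 24*2 = 48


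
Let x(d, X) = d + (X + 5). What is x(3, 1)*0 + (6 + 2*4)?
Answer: 14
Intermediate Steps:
x(d, X) = 5 + X + d (x(d, X) = d + (5 + X) = 5 + X + d)
x(3, 1)*0 + (6 + 2*4) = (5 + 1 + 3)*0 + (6 + 2*4) = 9*0 + (6 + 8) = 0 + 14 = 14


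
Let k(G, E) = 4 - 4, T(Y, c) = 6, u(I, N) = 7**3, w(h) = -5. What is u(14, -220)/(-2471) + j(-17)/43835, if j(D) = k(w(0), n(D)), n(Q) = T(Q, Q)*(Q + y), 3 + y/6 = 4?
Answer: -49/353 ≈ -0.13881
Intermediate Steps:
y = 6 (y = -18 + 6*4 = -18 + 24 = 6)
u(I, N) = 343
n(Q) = 36 + 6*Q (n(Q) = 6*(Q + 6) = 6*(6 + Q) = 36 + 6*Q)
k(G, E) = 0
j(D) = 0
u(14, -220)/(-2471) + j(-17)/43835 = 343/(-2471) + 0/43835 = 343*(-1/2471) + 0*(1/43835) = -49/353 + 0 = -49/353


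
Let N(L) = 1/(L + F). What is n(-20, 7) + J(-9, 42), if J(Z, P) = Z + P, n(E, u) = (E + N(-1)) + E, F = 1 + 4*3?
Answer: -83/12 ≈ -6.9167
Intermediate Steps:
F = 13 (F = 1 + 12 = 13)
N(L) = 1/(13 + L) (N(L) = 1/(L + 13) = 1/(13 + L))
n(E, u) = 1/12 + 2*E (n(E, u) = (E + 1/(13 - 1)) + E = (E + 1/12) + E = (1/12 + E) + E = 1/12 + 2*E)
J(Z, P) = P + Z
n(-20, 7) + J(-9, 42) = (1/12 + 2*(-20)) + (42 - 9) = (1/12 - 40) + 33 = -479/12 + 33 = -83/12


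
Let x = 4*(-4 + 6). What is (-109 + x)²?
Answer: 10201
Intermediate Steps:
x = 8 (x = 4*2 = 8)
(-109 + x)² = (-109 + 8)² = (-101)² = 10201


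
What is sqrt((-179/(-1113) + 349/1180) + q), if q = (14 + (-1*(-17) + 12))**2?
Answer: sqrt(797514327357195)/656670 ≈ 43.005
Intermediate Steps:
q = 1849 (q = (14 + (17 + 12))**2 = (14 + 29)**2 = 43**2 = 1849)
sqrt((-179/(-1113) + 349/1180) + q) = sqrt((-179/(-1113) + 349/1180) + 1849) = sqrt((-179*(-1/1113) + 349*(1/1180)) + 1849) = sqrt((179/1113 + 349/1180) + 1849) = sqrt(599657/1313340 + 1849) = sqrt(2428965317/1313340) = sqrt(797514327357195)/656670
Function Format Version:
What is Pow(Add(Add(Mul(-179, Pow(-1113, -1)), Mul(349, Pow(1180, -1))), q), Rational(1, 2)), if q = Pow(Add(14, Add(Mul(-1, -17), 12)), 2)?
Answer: Mul(Rational(1, 656670), Pow(797514327357195, Rational(1, 2))) ≈ 43.005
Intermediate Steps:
q = 1849 (q = Pow(Add(14, Add(17, 12)), 2) = Pow(Add(14, 29), 2) = Pow(43, 2) = 1849)
Pow(Add(Add(Mul(-179, Pow(-1113, -1)), Mul(349, Pow(1180, -1))), q), Rational(1, 2)) = Pow(Add(Add(Mul(-179, Pow(-1113, -1)), Mul(349, Pow(1180, -1))), 1849), Rational(1, 2)) = Pow(Add(Add(Mul(-179, Rational(-1, 1113)), Mul(349, Rational(1, 1180))), 1849), Rational(1, 2)) = Pow(Add(Add(Rational(179, 1113), Rational(349, 1180)), 1849), Rational(1, 2)) = Pow(Add(Rational(599657, 1313340), 1849), Rational(1, 2)) = Pow(Rational(2428965317, 1313340), Rational(1, 2)) = Mul(Rational(1, 656670), Pow(797514327357195, Rational(1, 2)))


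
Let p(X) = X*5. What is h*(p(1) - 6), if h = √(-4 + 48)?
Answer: -2*√11 ≈ -6.6332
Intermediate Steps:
h = 2*√11 (h = √44 = 2*√11 ≈ 6.6332)
p(X) = 5*X
h*(p(1) - 6) = (2*√11)*(5*1 - 6) = (2*√11)*(5 - 6) = (2*√11)*(-1) = -2*√11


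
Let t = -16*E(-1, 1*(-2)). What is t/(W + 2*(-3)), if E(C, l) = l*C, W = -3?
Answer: 32/9 ≈ 3.5556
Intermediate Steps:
E(C, l) = C*l
t = -32 (t = -(-16)*1*(-2) = -(-16)*(-2) = -16*2 = -32)
t/(W + 2*(-3)) = -32/(-3 + 2*(-3)) = -32/(-3 - 6) = -32/(-9) = -32*(-1/9) = 32/9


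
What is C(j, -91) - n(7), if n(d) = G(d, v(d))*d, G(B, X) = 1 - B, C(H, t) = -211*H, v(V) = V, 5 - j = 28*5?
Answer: 28527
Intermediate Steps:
j = -135 (j = 5 - 28*5 = 5 - 1*140 = 5 - 140 = -135)
n(d) = d*(1 - d) (n(d) = (1 - d)*d = d*(1 - d))
C(j, -91) - n(7) = -211*(-135) - 7*(1 - 1*7) = 28485 - 7*(1 - 7) = 28485 - 7*(-6) = 28485 - 1*(-42) = 28485 + 42 = 28527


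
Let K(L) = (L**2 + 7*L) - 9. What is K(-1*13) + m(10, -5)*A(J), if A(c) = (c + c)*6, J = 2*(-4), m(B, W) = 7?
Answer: -603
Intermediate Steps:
J = -8
A(c) = 12*c (A(c) = (2*c)*6 = 12*c)
K(L) = -9 + L**2 + 7*L
K(-1*13) + m(10, -5)*A(J) = (-9 + (-1*13)**2 + 7*(-1*13)) + 7*(12*(-8)) = (-9 + (-13)**2 + 7*(-13)) + 7*(-96) = (-9 + 169 - 91) - 672 = 69 - 672 = -603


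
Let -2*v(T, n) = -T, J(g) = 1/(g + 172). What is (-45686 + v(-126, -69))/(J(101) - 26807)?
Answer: 12489477/7318310 ≈ 1.7066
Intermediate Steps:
J(g) = 1/(172 + g)
v(T, n) = T/2 (v(T, n) = -(-1)*T/2 = T/2)
(-45686 + v(-126, -69))/(J(101) - 26807) = (-45686 + (½)*(-126))/(1/(172 + 101) - 26807) = (-45686 - 63)/(1/273 - 26807) = -45749/(1/273 - 26807) = -45749/(-7318310/273) = -45749*(-273/7318310) = 12489477/7318310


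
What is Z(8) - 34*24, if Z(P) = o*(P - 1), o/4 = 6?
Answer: -648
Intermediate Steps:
o = 24 (o = 4*6 = 24)
Z(P) = -24 + 24*P (Z(P) = 24*(P - 1) = 24*(-1 + P) = -24 + 24*P)
Z(8) - 34*24 = (-24 + 24*8) - 34*24 = (-24 + 192) - 816 = 168 - 816 = -648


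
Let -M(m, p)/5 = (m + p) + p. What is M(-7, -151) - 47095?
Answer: -45550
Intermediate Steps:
M(m, p) = -10*p - 5*m (M(m, p) = -5*((m + p) + p) = -5*(m + 2*p) = -10*p - 5*m)
M(-7, -151) - 47095 = (-10*(-151) - 5*(-7)) - 47095 = (1510 + 35) - 47095 = 1545 - 47095 = -45550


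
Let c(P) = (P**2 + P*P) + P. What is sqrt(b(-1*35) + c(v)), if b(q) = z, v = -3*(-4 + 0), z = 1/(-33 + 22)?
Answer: sqrt(36289)/11 ≈ 17.318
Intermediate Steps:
z = -1/11 (z = 1/(-11) = -1/11 ≈ -0.090909)
v = 12 (v = -3*(-4) = 12)
b(q) = -1/11
c(P) = P + 2*P**2 (c(P) = (P**2 + P**2) + P = 2*P**2 + P = P + 2*P**2)
sqrt(b(-1*35) + c(v)) = sqrt(-1/11 + 12*(1 + 2*12)) = sqrt(-1/11 + 12*(1 + 24)) = sqrt(-1/11 + 12*25) = sqrt(-1/11 + 300) = sqrt(3299/11) = sqrt(36289)/11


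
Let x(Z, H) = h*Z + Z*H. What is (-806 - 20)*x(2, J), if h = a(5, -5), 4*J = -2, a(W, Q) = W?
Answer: -7434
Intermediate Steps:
J = -½ (J = (¼)*(-2) = -½ ≈ -0.50000)
h = 5
x(Z, H) = 5*Z + H*Z (x(Z, H) = 5*Z + Z*H = 5*Z + H*Z)
(-806 - 20)*x(2, J) = (-806 - 20)*(2*(5 - ½)) = -1652*9/2 = -826*9 = -7434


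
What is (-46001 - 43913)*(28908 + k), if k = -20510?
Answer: -755097772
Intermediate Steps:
(-46001 - 43913)*(28908 + k) = (-46001 - 43913)*(28908 - 20510) = -89914*8398 = -755097772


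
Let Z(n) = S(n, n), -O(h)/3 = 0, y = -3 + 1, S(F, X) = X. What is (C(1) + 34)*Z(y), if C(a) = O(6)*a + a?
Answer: -70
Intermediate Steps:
y = -2
O(h) = 0 (O(h) = -3*0 = 0)
Z(n) = n
C(a) = a (C(a) = 0*a + a = 0 + a = a)
(C(1) + 34)*Z(y) = (1 + 34)*(-2) = 35*(-2) = -70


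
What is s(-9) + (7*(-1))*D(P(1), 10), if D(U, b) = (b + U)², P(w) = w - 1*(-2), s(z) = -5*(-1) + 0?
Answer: -1178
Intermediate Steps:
s(z) = 5 (s(z) = 5 + 0 = 5)
P(w) = 2 + w (P(w) = w + 2 = 2 + w)
D(U, b) = (U + b)²
s(-9) + (7*(-1))*D(P(1), 10) = 5 + (7*(-1))*((2 + 1) + 10)² = 5 - 7*(3 + 10)² = 5 - 7*13² = 5 - 7*169 = 5 - 1183 = -1178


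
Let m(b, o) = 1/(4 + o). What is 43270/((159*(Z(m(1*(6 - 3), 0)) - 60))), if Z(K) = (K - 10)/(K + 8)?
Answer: -475970/107007 ≈ -4.4480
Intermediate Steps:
Z(K) = (-10 + K)/(8 + K)
43270/((159*(Z(m(1*(6 - 3), 0)) - 60))) = 43270/((159*((-10 + 1/(4 + 0))/(8 + 1/(4 + 0)) - 60))) = 43270/((159*((-10 + 1/4)/(8 + 1/4) - 60))) = 43270/((159*((-10 + ¼)/(8 + ¼) - 60))) = 43270/((159*(-39/4/(33/4) - 60))) = 43270/((159*((4/33)*(-39/4) - 60))) = 43270/((159*(-13/11 - 60))) = 43270/((159*(-673/11))) = 43270/(-107007/11) = 43270*(-11/107007) = -475970/107007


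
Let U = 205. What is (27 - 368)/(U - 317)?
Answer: 341/112 ≈ 3.0446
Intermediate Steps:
(27 - 368)/(U - 317) = (27 - 368)/(205 - 317) = -341/(-112) = -341*(-1/112) = 341/112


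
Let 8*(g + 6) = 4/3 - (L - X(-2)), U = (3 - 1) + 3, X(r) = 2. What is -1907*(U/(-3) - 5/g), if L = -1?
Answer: 562565/393 ≈ 1431.5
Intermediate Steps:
U = 5 (U = 2 + 3 = 5)
g = -131/24 (g = -6 + (4/3 - (-1 - 1*2))/8 = -6 + (4*(1/3) - (-1 - 2))/8 = -6 + (4/3 - 1*(-3))/8 = -6 + (4/3 + 3)/8 = -6 + (1/8)*(13/3) = -6 + 13/24 = -131/24 ≈ -5.4583)
-1907*(U/(-3) - 5/g) = -1907*(5/(-3) - 5/(-131/24)) = -1907*(5*(-1/3) - 5*(-24/131)) = -1907*(-5/3 + 120/131) = -1907*(-295/393) = 562565/393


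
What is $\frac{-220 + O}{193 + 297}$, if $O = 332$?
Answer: $\frac{8}{35} \approx 0.22857$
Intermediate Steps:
$\frac{-220 + O}{193 + 297} = \frac{-220 + 332}{193 + 297} = \frac{112}{490} = 112 \cdot \frac{1}{490} = \frac{8}{35}$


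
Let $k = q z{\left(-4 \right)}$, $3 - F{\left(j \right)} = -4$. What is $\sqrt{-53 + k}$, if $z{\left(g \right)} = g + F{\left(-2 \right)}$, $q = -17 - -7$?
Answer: $i \sqrt{83} \approx 9.1104 i$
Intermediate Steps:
$F{\left(j \right)} = 7$ ($F{\left(j \right)} = 3 - -4 = 3 + 4 = 7$)
$q = -10$ ($q = -17 + 7 = -10$)
$z{\left(g \right)} = 7 + g$ ($z{\left(g \right)} = g + 7 = 7 + g$)
$k = -30$ ($k = - 10 \left(7 - 4\right) = \left(-10\right) 3 = -30$)
$\sqrt{-53 + k} = \sqrt{-53 - 30} = \sqrt{-83} = i \sqrt{83}$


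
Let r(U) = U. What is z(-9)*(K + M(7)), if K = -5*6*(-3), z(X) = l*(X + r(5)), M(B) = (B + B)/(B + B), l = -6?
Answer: 2184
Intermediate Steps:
M(B) = 1 (M(B) = (2*B)/((2*B)) = (2*B)*(1/(2*B)) = 1)
z(X) = -30 - 6*X (z(X) = -6*(X + 5) = -6*(5 + X) = -30 - 6*X)
K = 90 (K = -30*(-3) = 90)
z(-9)*(K + M(7)) = (-30 - 6*(-9))*(90 + 1) = (-30 + 54)*91 = 24*91 = 2184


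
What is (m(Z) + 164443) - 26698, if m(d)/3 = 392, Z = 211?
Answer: 138921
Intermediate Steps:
m(d) = 1176 (m(d) = 3*392 = 1176)
(m(Z) + 164443) - 26698 = (1176 + 164443) - 26698 = 165619 - 26698 = 138921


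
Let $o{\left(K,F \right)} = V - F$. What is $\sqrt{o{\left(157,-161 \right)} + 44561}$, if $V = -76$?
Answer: $\sqrt{44646} \approx 211.3$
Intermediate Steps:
$o{\left(K,F \right)} = -76 - F$
$\sqrt{o{\left(157,-161 \right)} + 44561} = \sqrt{\left(-76 - -161\right) + 44561} = \sqrt{\left(-76 + 161\right) + 44561} = \sqrt{85 + 44561} = \sqrt{44646}$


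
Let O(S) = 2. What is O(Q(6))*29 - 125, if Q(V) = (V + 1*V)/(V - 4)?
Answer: -67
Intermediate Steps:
Q(V) = 2*V/(-4 + V) (Q(V) = (V + V)/(-4 + V) = (2*V)/(-4 + V) = 2*V/(-4 + V))
O(Q(6))*29 - 125 = 2*29 - 125 = 58 - 125 = -67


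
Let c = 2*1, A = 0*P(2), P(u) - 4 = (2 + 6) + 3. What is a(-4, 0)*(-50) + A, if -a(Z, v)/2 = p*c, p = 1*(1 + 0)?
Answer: 200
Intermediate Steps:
P(u) = 15 (P(u) = 4 + ((2 + 6) + 3) = 4 + (8 + 3) = 4 + 11 = 15)
A = 0 (A = 0*15 = 0)
c = 2
p = 1 (p = 1*1 = 1)
a(Z, v) = -4 (a(Z, v) = -2*2 = -4)
a(-4, 0)*(-50) + A = -4*(-50) + 0 = 200 + 0 = 200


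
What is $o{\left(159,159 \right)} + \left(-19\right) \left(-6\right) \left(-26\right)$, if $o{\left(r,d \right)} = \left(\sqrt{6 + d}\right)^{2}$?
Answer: $-2799$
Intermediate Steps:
$o{\left(r,d \right)} = 6 + d$
$o{\left(159,159 \right)} + \left(-19\right) \left(-6\right) \left(-26\right) = \left(6 + 159\right) + \left(-19\right) \left(-6\right) \left(-26\right) = 165 + 114 \left(-26\right) = 165 - 2964 = -2799$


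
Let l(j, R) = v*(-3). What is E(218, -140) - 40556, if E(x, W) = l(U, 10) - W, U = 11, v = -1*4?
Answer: -40404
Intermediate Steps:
v = -4
l(j, R) = 12 (l(j, R) = -4*(-3) = 12)
E(x, W) = 12 - W
E(218, -140) - 40556 = (12 - 1*(-140)) - 40556 = (12 + 140) - 40556 = 152 - 40556 = -40404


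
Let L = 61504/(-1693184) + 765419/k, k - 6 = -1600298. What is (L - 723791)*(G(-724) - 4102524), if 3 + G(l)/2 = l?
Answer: 15719978236167197337503/5292165644 ≈ 2.9704e+12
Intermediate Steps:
k = -1600292 (k = 6 - 1600298 = -1600292)
G(l) = -6 + 2*l
L = -5446951419/10584331288 (L = 61504/(-1693184) + 765419/(-1600292) = 61504*(-1/1693184) + 765419*(-1/1600292) = -961/26456 - 765419/1600292 = -5446951419/10584331288 ≈ -0.51462)
(L - 723791)*(G(-724) - 4102524) = (-5446951419/10584331288 - 723791)*((-6 + 2*(-724)) - 4102524) = -7660849174224227*((-6 - 1448) - 4102524)/10584331288 = -7660849174224227*(-1454 - 4102524)/10584331288 = -7660849174224227/10584331288*(-4103978) = 15719978236167197337503/5292165644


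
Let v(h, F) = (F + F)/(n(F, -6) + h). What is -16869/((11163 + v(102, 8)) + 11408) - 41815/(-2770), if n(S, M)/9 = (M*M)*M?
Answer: 165241928183/11516487182 ≈ 14.348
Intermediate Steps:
n(S, M) = 9*M³ (n(S, M) = 9*((M*M)*M) = 9*(M²*M) = 9*M³)
v(h, F) = 2*F/(-1944 + h) (v(h, F) = (F + F)/(9*(-6)³ + h) = (2*F)/(9*(-216) + h) = (2*F)/(-1944 + h) = 2*F/(-1944 + h))
-16869/((11163 + v(102, 8)) + 11408) - 41815/(-2770) = -16869/((11163 + 2*8/(-1944 + 102)) + 11408) - 41815/(-2770) = -16869/((11163 + 2*8/(-1842)) + 11408) - 41815*(-1/2770) = -16869/((11163 + 2*8*(-1/1842)) + 11408) + 8363/554 = -16869/((11163 - 8/921) + 11408) + 8363/554 = -16869/(10281115/921 + 11408) + 8363/554 = -16869/20787883/921 + 8363/554 = -16869*921/20787883 + 8363/554 = -15536349/20787883 + 8363/554 = 165241928183/11516487182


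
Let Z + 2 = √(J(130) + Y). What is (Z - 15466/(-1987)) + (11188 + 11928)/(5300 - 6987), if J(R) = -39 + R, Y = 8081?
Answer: -26544488/3352069 + 6*√227 ≈ 82.480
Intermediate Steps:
Z = -2 + 6*√227 (Z = -2 + √((-39 + 130) + 8081) = -2 + √(91 + 8081) = -2 + √8172 = -2 + 6*√227 ≈ 88.399)
(Z - 15466/(-1987)) + (11188 + 11928)/(5300 - 6987) = ((-2 + 6*√227) - 15466/(-1987)) + (11188 + 11928)/(5300 - 6987) = ((-2 + 6*√227) - 15466*(-1/1987)) + 23116/(-1687) = ((-2 + 6*√227) + 15466/1987) + 23116*(-1/1687) = (11492/1987 + 6*√227) - 23116/1687 = -26544488/3352069 + 6*√227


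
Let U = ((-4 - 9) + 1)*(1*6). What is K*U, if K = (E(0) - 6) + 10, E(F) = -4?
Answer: 0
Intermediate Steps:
U = -72 (U = (-13 + 1)*6 = -12*6 = -72)
K = 0 (K = (-4 - 6) + 10 = -10 + 10 = 0)
K*U = 0*(-72) = 0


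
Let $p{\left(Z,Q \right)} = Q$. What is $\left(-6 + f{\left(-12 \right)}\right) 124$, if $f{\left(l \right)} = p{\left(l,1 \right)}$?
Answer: $-620$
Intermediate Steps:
$f{\left(l \right)} = 1$
$\left(-6 + f{\left(-12 \right)}\right) 124 = \left(-6 + 1\right) 124 = \left(-5\right) 124 = -620$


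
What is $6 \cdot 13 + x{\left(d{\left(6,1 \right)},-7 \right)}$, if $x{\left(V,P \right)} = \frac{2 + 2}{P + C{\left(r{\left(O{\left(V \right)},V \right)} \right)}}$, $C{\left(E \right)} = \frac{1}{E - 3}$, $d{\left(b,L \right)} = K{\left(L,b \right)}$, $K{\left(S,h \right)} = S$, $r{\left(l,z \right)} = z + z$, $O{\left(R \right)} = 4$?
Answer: $\frac{155}{2} \approx 77.5$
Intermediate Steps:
$r{\left(l,z \right)} = 2 z$
$d{\left(b,L \right)} = L$
$C{\left(E \right)} = \frac{1}{-3 + E}$
$x{\left(V,P \right)} = \frac{4}{P + \frac{1}{-3 + 2 V}}$ ($x{\left(V,P \right)} = \frac{2 + 2}{P + \frac{1}{-3 + 2 V}} = \frac{4}{P + \frac{1}{-3 + 2 V}}$)
$6 \cdot 13 + x{\left(d{\left(6,1 \right)},-7 \right)} = 6 \cdot 13 + \frac{4 \left(-3 + 2 \cdot 1\right)}{1 - 7 \left(-3 + 2 \cdot 1\right)} = 78 + \frac{4 \left(-3 + 2\right)}{1 - 7 \left(-3 + 2\right)} = 78 + 4 \frac{1}{1 - -7} \left(-1\right) = 78 + 4 \frac{1}{1 + 7} \left(-1\right) = 78 + 4 \cdot \frac{1}{8} \left(-1\right) = 78 - \frac{1}{2} = \frac{155}{2}$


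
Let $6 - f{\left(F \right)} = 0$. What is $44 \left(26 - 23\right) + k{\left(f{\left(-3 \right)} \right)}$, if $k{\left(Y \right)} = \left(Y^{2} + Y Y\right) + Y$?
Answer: $210$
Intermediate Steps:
$f{\left(F \right)} = 6$ ($f{\left(F \right)} = 6 - 0 = 6 + 0 = 6$)
$k{\left(Y \right)} = Y + 2 Y^{2}$ ($k{\left(Y \right)} = \left(Y^{2} + Y^{2}\right) + Y = 2 Y^{2} + Y = Y + 2 Y^{2}$)
$44 \left(26 - 23\right) + k{\left(f{\left(-3 \right)} \right)} = 44 \left(26 - 23\right) + 6 \left(1 + 2 \cdot 6\right) = 44 \cdot 3 + 6 \left(1 + 12\right) = 132 + 6 \cdot 13 = 132 + 78 = 210$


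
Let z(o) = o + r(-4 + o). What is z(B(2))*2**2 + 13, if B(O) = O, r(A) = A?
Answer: 13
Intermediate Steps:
z(o) = -4 + 2*o (z(o) = o + (-4 + o) = -4 + 2*o)
z(B(2))*2**2 + 13 = (-4 + 2*2)*2**2 + 13 = (-4 + 4)*4 + 13 = 0*4 + 13 = 0 + 13 = 13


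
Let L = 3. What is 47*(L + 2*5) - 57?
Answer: 554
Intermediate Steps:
47*(L + 2*5) - 57 = 47*(3 + 2*5) - 57 = 47*(3 + 10) - 57 = 47*13 - 57 = 611 - 57 = 554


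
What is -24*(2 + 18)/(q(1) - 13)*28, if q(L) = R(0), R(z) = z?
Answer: 13440/13 ≈ 1033.8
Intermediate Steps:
q(L) = 0
-24*(2 + 18)/(q(1) - 13)*28 = -24*(2 + 18)/(0 - 13)*28 = -480/(-13)*28 = -480*(-1)/13*28 = -24*(-20/13)*28 = (480/13)*28 = 13440/13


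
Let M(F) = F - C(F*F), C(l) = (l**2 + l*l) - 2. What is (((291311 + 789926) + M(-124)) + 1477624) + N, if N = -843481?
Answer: -471127494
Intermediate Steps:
C(l) = -2 + 2*l**2 (C(l) = (l**2 + l**2) - 2 = 2*l**2 - 2 = -2 + 2*l**2)
M(F) = 2 + F - 2*F**4 (M(F) = F - (-2 + 2*(F*F)**2) = F - (-2 + 2*(F**2)**2) = F - (-2 + 2*F**4) = F + (2 - 2*F**4) = 2 + F - 2*F**4)
(((291311 + 789926) + M(-124)) + 1477624) + N = (((291311 + 789926) + (2 - 124 - 2*(-124)**4)) + 1477624) - 843481 = ((1081237 + (2 - 124 - 2*236421376)) + 1477624) - 843481 = ((1081237 + (2 - 124 - 472842752)) + 1477624) - 843481 = ((1081237 - 472842874) + 1477624) - 843481 = (-471761637 + 1477624) - 843481 = -470284013 - 843481 = -471127494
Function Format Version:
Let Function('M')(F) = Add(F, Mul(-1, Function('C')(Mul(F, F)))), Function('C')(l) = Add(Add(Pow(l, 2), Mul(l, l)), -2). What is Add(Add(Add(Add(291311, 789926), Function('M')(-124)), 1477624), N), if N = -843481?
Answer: -471127494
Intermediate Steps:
Function('C')(l) = Add(-2, Mul(2, Pow(l, 2))) (Function('C')(l) = Add(Add(Pow(l, 2), Pow(l, 2)), -2) = Add(Mul(2, Pow(l, 2)), -2) = Add(-2, Mul(2, Pow(l, 2))))
Function('M')(F) = Add(2, F, Mul(-2, Pow(F, 4))) (Function('M')(F) = Add(F, Mul(-1, Add(-2, Mul(2, Pow(Mul(F, F), 2))))) = Add(F, Mul(-1, Add(-2, Mul(2, Pow(Pow(F, 2), 2))))) = Add(F, Mul(-1, Add(-2, Mul(2, Pow(F, 4))))) = Add(F, Add(2, Mul(-2, Pow(F, 4)))) = Add(2, F, Mul(-2, Pow(F, 4))))
Add(Add(Add(Add(291311, 789926), Function('M')(-124)), 1477624), N) = Add(Add(Add(Add(291311, 789926), Add(2, -124, Mul(-2, Pow(-124, 4)))), 1477624), -843481) = Add(Add(Add(1081237, Add(2, -124, Mul(-2, 236421376))), 1477624), -843481) = Add(Add(Add(1081237, Add(2, -124, -472842752)), 1477624), -843481) = Add(Add(Add(1081237, -472842874), 1477624), -843481) = Add(Add(-471761637, 1477624), -843481) = Add(-470284013, -843481) = -471127494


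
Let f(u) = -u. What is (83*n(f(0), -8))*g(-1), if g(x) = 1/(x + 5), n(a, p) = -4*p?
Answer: 664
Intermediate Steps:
g(x) = 1/(5 + x)
(83*n(f(0), -8))*g(-1) = (83*(-4*(-8)))/(5 - 1) = (83*32)/4 = 2656*(¼) = 664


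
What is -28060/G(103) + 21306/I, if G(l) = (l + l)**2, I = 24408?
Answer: 9135539/43157412 ≈ 0.21168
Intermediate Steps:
G(l) = 4*l**2 (G(l) = (2*l)**2 = 4*l**2)
-28060/G(103) + 21306/I = -28060/(4*103**2) + 21306/24408 = -28060/(4*10609) + 21306*(1/24408) = -28060/42436 + 3551/4068 = -28060*1/42436 + 3551/4068 = -7015/10609 + 3551/4068 = 9135539/43157412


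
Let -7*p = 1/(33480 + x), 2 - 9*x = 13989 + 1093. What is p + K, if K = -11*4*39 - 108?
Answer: -3654712329/2003680 ≈ -1824.0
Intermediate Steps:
x = -15080/9 (x = 2/9 - (13989 + 1093)/9 = 2/9 - ⅑*15082 = 2/9 - 15082/9 = -15080/9 ≈ -1675.6)
p = -9/2003680 (p = -1/(7*(33480 - 15080/9)) = -1/(7*286240/9) = -⅐*9/286240 = -9/2003680 ≈ -4.4917e-6)
K = -1824 (K = -44*39 - 108 = -1716 - 108 = -1824)
p + K = -9/2003680 - 1824 = -3654712329/2003680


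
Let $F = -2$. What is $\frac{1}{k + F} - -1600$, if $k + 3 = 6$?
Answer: $1601$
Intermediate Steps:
$k = 3$ ($k = -3 + 6 = 3$)
$\frac{1}{k + F} - -1600 = \frac{1}{3 - 2} - -1600 = 1^{-1} + 1600 = 1 + 1600 = 1601$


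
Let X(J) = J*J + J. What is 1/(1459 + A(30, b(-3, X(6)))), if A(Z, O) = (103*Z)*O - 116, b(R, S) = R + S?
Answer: 1/121853 ≈ 8.2066e-6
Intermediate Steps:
X(J) = J + J**2 (X(J) = J**2 + J = J + J**2)
A(Z, O) = -116 + 103*O*Z (A(Z, O) = 103*O*Z - 116 = -116 + 103*O*Z)
1/(1459 + A(30, b(-3, X(6)))) = 1/(1459 + (-116 + 103*(-3 + 6*(1 + 6))*30)) = 1/(1459 + (-116 + 103*(-3 + 6*7)*30)) = 1/(1459 + (-116 + 103*(-3 + 42)*30)) = 1/(1459 + (-116 + 103*39*30)) = 1/(1459 + (-116 + 120510)) = 1/(1459 + 120394) = 1/121853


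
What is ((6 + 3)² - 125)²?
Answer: 1936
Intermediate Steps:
((6 + 3)² - 125)² = (9² - 125)² = (81 - 125)² = (-44)² = 1936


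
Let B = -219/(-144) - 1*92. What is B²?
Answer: 18861649/2304 ≈ 8186.5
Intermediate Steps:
B = -4343/48 (B = -219*(-1/144) - 92 = 73/48 - 92 = -4343/48 ≈ -90.479)
B² = (-4343/48)² = 18861649/2304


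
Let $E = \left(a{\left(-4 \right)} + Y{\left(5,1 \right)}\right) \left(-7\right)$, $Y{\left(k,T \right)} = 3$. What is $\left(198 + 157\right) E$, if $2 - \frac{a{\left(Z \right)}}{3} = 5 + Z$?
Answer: $-14910$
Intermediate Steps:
$a{\left(Z \right)} = -9 - 3 Z$ ($a{\left(Z \right)} = 6 - 3 \left(5 + Z\right) = 6 - \left(15 + 3 Z\right) = -9 - 3 Z$)
$E = -42$ ($E = \left(\left(-9 - -12\right) + 3\right) \left(-7\right) = \left(\left(-9 + 12\right) + 3\right) \left(-7\right) = \left(3 + 3\right) \left(-7\right) = 6 \left(-7\right) = -42$)
$\left(198 + 157\right) E = \left(198 + 157\right) \left(-42\right) = 355 \left(-42\right) = -14910$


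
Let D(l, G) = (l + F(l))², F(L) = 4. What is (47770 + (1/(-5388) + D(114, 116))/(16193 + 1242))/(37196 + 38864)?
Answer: 4487578313111/7145059666800 ≈ 0.62807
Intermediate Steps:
D(l, G) = (4 + l)² (D(l, G) = (l + 4)² = (4 + l)²)
(47770 + (1/(-5388) + D(114, 116))/(16193 + 1242))/(37196 + 38864) = (47770 + (1/(-5388) + (4 + 114)²)/(16193 + 1242))/(37196 + 38864) = (47770 + (-1/5388 + 118²)/17435)/76060 = (47770 + (-1/5388 + 13924)*(1/17435))*(1/76060) = (47770 + (75022511/5388)*(1/17435))*(1/76060) = (47770 + 75022511/93939780)*(1/76060) = (4487578313111/93939780)*(1/76060) = 4487578313111/7145059666800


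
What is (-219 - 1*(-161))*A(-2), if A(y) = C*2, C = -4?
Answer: 464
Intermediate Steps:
A(y) = -8 (A(y) = -4*2 = -8)
(-219 - 1*(-161))*A(-2) = (-219 - 1*(-161))*(-8) = (-219 + 161)*(-8) = -58*(-8) = 464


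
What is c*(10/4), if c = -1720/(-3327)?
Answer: 4300/3327 ≈ 1.2925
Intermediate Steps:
c = 1720/3327 (c = -1720*(-1/3327) = 1720/3327 ≈ 0.51698)
c*(10/4) = 1720*(10/4)/3327 = 1720*(10*(¼))/3327 = (1720/3327)*(5/2) = 4300/3327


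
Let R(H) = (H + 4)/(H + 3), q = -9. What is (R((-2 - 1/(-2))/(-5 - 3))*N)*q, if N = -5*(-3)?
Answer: -3015/17 ≈ -177.35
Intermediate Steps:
N = 15
R(H) = (4 + H)/(3 + H)
(R((-2 - 1/(-2))/(-5 - 3))*N)*q = (((4 + (-2 - 1/(-2))/(-5 - 3))/(3 + (-2 - 1/(-2))/(-5 - 3)))*15)*(-9) = (((4 + (-2 - 1*(-1/2))/(-8))/(3 + (-2 - 1*(-1/2))/(-8)))*15)*(-9) = (((4 + (-2 + 1/2)*(-1/8))/(3 + (-2 + 1/2)*(-1/8)))*15)*(-9) = (((4 - 3/2*(-1/8))/(3 - 3/2*(-1/8)))*15)*(-9) = (((4 + 3/16)/(3 + 3/16))*15)*(-9) = (((67/16)/(51/16))*15)*(-9) = (((16/51)*(67/16))*15)*(-9) = ((67/51)*15)*(-9) = (335/17)*(-9) = -3015/17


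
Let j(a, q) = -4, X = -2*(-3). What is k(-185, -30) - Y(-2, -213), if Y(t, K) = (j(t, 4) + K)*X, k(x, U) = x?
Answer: 1117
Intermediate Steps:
X = 6
Y(t, K) = -24 + 6*K (Y(t, K) = (-4 + K)*6 = -24 + 6*K)
k(-185, -30) - Y(-2, -213) = -185 - (-24 + 6*(-213)) = -185 - (-24 - 1278) = -185 - 1*(-1302) = -185 + 1302 = 1117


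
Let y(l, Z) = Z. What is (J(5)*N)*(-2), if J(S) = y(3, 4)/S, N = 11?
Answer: -88/5 ≈ -17.600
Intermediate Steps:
J(S) = 4/S
(J(5)*N)*(-2) = ((4/5)*11)*(-2) = ((4*(⅕))*11)*(-2) = ((⅘)*11)*(-2) = (44/5)*(-2) = -88/5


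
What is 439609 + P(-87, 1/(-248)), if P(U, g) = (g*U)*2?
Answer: 54511603/124 ≈ 4.3961e+5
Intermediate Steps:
P(U, g) = 2*U*g (P(U, g) = (U*g)*2 = 2*U*g)
439609 + P(-87, 1/(-248)) = 439609 + 2*(-87)/(-248) = 439609 + 2*(-87)*(-1/248) = 439609 + 87/124 = 54511603/124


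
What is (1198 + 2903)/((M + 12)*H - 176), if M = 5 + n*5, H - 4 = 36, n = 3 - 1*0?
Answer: 1367/368 ≈ 3.7147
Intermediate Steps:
n = 3 (n = 3 + 0 = 3)
H = 40 (H = 4 + 36 = 40)
M = 20 (M = 5 + 3*5 = 5 + 15 = 20)
(1198 + 2903)/((M + 12)*H - 176) = (1198 + 2903)/((20 + 12)*40 - 176) = 4101/(32*40 - 176) = 4101/(1280 - 176) = 4101/1104 = 4101*(1/1104) = 1367/368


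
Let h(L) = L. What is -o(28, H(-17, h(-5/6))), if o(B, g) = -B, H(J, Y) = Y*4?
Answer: 28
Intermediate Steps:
H(J, Y) = 4*Y
-o(28, H(-17, h(-5/6))) = -(-1)*28 = -1*(-28) = 28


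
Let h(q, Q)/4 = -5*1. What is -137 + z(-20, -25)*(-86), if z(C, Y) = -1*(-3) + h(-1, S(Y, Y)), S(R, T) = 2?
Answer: 1325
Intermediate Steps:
h(q, Q) = -20 (h(q, Q) = 4*(-5*1) = 4*(-5) = -20)
z(C, Y) = -17 (z(C, Y) = -1*(-3) - 20 = 3 - 20 = -17)
-137 + z(-20, -25)*(-86) = -137 - 17*(-86) = -137 + 1462 = 1325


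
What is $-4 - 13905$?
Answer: $-13909$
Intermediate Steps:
$-4 - 13905 = -13909$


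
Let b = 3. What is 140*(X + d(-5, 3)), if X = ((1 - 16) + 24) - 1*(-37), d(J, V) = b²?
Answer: 7700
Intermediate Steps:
d(J, V) = 9 (d(J, V) = 3² = 9)
X = 46 (X = (-15 + 24) + 37 = 9 + 37 = 46)
140*(X + d(-5, 3)) = 140*(46 + 9) = 140*55 = 7700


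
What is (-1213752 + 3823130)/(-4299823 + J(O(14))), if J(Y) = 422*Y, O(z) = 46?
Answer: -2609378/4280411 ≈ -0.60961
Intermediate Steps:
(-1213752 + 3823130)/(-4299823 + J(O(14))) = (-1213752 + 3823130)/(-4299823 + 422*46) = 2609378/(-4299823 + 19412) = 2609378/(-4280411) = 2609378*(-1/4280411) = -2609378/4280411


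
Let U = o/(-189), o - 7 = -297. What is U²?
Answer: 84100/35721 ≈ 2.3544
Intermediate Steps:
o = -290 (o = 7 - 297 = -290)
U = 290/189 (U = -290/(-189) = -290*(-1/189) = 290/189 ≈ 1.5344)
U² = (290/189)² = 84100/35721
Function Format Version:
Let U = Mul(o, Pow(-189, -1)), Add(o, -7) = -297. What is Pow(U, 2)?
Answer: Rational(84100, 35721) ≈ 2.3544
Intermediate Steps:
o = -290 (o = Add(7, -297) = -290)
U = Rational(290, 189) (U = Mul(-290, Pow(-189, -1)) = Mul(-290, Rational(-1, 189)) = Rational(290, 189) ≈ 1.5344)
Pow(U, 2) = Pow(Rational(290, 189), 2) = Rational(84100, 35721)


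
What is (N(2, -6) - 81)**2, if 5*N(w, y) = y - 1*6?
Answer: 173889/25 ≈ 6955.6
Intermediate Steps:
N(w, y) = -6/5 + y/5 (N(w, y) = (y - 1*6)/5 = (y - 6)/5 = (-6 + y)/5 = -6/5 + y/5)
(N(2, -6) - 81)**2 = ((-6/5 + (1/5)*(-6)) - 81)**2 = ((-6/5 - 6/5) - 81)**2 = (-12/5 - 81)**2 = (-417/5)**2 = 173889/25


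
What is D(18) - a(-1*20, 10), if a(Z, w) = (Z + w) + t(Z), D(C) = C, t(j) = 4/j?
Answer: 141/5 ≈ 28.200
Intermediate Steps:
a(Z, w) = Z + w + 4/Z (a(Z, w) = (Z + w) + 4/Z = Z + w + 4/Z)
D(18) - a(-1*20, 10) = 18 - (-1*20 + 10 + 4/((-1*20))) = 18 - (-20 + 10 + 4/(-20)) = 18 - (-20 + 10 + 4*(-1/20)) = 18 - (-20 + 10 - ⅕) = 18 - 1*(-51/5) = 18 + 51/5 = 141/5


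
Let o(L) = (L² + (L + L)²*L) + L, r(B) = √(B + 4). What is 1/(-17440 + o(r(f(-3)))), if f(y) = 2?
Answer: -8717/151970303 - 25*√6/303940606 ≈ -5.7561e-5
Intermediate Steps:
r(B) = √(4 + B)
o(L) = L + L² + 4*L³ (o(L) = (L² + (2*L)²*L) + L = (L² + (4*L²)*L) + L = (L² + 4*L³) + L = L + L² + 4*L³)
1/(-17440 + o(r(f(-3)))) = 1/(-17440 + √(4 + 2)*(1 + √(4 + 2) + 4*(√(4 + 2))²)) = 1/(-17440 + √6*(1 + √6 + 4*(√6)²)) = 1/(-17440 + √6*(1 + √6 + 4*6)) = 1/(-17440 + √6*(1 + √6 + 24)) = 1/(-17440 + √6*(25 + √6))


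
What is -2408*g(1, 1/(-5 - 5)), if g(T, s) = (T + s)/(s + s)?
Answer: 10836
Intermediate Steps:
g(T, s) = (T + s)/(2*s) (g(T, s) = (T + s)/((2*s)) = (T + s)*(1/(2*s)) = (T + s)/(2*s))
-2408*g(1, 1/(-5 - 5)) = -1204*(1 + 1/(-5 - 5))/(1/(-5 - 5)) = -1204*(1 + 1/(-10))/(1/(-10)) = -1204*(1 - ⅒)/(-⅒) = -1204*(-10)*9/10 = -2408*(-9/2) = 10836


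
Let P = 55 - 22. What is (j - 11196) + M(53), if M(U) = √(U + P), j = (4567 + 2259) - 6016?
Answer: -10386 + √86 ≈ -10377.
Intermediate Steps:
j = 810 (j = 6826 - 6016 = 810)
P = 33
M(U) = √(33 + U) (M(U) = √(U + 33) = √(33 + U))
(j - 11196) + M(53) = (810 - 11196) + √(33 + 53) = -10386 + √86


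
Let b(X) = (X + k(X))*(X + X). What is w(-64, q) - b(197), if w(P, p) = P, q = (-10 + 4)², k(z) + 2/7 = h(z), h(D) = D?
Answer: -1086312/7 ≈ -1.5519e+5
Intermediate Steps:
k(z) = -2/7 + z
q = 36 (q = (-6)² = 36)
b(X) = 2*X*(-2/7 + 2*X) (b(X) = (X + (-2/7 + X))*(X + X) = (-2/7 + 2*X)*(2*X) = 2*X*(-2/7 + 2*X))
w(-64, q) - b(197) = -64 - 4*197*(-1 + 7*197)/7 = -64 - 4*197*(-1 + 1379)/7 = -64 - 4*197*1378/7 = -64 - 1*1085864/7 = -64 - 1085864/7 = -1086312/7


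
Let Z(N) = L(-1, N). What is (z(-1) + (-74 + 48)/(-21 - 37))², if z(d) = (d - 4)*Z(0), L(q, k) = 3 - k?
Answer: 178084/841 ≈ 211.75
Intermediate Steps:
Z(N) = 3 - N
z(d) = -12 + 3*d (z(d) = (d - 4)*(3 - 1*0) = (-4 + d)*(3 + 0) = (-4 + d)*3 = -12 + 3*d)
(z(-1) + (-74 + 48)/(-21 - 37))² = ((-12 + 3*(-1)) + (-74 + 48)/(-21 - 37))² = ((-12 - 3) - 26/(-58))² = (-15 - 26*(-1/58))² = (-15 + 13/29)² = (-422/29)² = 178084/841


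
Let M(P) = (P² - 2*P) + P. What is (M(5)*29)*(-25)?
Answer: -14500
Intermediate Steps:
M(P) = P² - P
(M(5)*29)*(-25) = ((5*(-1 + 5))*29)*(-25) = ((5*4)*29)*(-25) = (20*29)*(-25) = 580*(-25) = -14500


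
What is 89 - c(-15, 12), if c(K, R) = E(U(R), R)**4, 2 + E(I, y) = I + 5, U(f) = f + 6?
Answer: -194392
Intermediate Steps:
U(f) = 6 + f
E(I, y) = 3 + I (E(I, y) = -2 + (I + 5) = -2 + (5 + I) = 3 + I)
c(K, R) = (9 + R)**4 (c(K, R) = (3 + (6 + R))**4 = (9 + R)**4)
89 - c(-15, 12) = 89 - (9 + 12)**4 = 89 - 1*21**4 = 89 - 1*194481 = 89 - 194481 = -194392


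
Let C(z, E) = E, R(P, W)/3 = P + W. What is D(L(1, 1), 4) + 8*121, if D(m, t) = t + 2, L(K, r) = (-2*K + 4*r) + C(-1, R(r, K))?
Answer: 974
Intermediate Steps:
R(P, W) = 3*P + 3*W (R(P, W) = 3*(P + W) = 3*P + 3*W)
L(K, r) = K + 7*r (L(K, r) = (-2*K + 4*r) + (3*r + 3*K) = (-2*K + 4*r) + (3*K + 3*r) = K + 7*r)
D(m, t) = 2 + t
D(L(1, 1), 4) + 8*121 = (2 + 4) + 8*121 = 6 + 968 = 974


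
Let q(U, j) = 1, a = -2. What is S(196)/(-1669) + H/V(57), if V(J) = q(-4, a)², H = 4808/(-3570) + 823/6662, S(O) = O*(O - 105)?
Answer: -236377756037/19847197230 ≈ -11.910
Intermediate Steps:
S(O) = O*(-105 + O)
H = -14546393/11891670 (H = 4808*(-1/3570) + 823*(1/6662) = -2404/1785 + 823/6662 = -14546393/11891670 ≈ -1.2232)
V(J) = 1 (V(J) = 1² = 1)
S(196)/(-1669) + H/V(57) = (196*(-105 + 196))/(-1669) - 14546393/11891670/1 = (196*91)*(-1/1669) - 14546393/11891670*1 = 17836*(-1/1669) - 14546393/11891670 = -17836/1669 - 14546393/11891670 = -236377756037/19847197230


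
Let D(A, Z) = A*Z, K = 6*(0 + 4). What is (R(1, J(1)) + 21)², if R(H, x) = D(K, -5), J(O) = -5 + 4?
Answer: 9801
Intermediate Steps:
K = 24 (K = 6*4 = 24)
J(O) = -1
R(H, x) = -120 (R(H, x) = 24*(-5) = -120)
(R(1, J(1)) + 21)² = (-120 + 21)² = (-99)² = 9801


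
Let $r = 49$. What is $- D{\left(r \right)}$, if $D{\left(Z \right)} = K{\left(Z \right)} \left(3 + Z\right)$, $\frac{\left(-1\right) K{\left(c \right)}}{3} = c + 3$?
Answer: $8112$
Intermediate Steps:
$K{\left(c \right)} = -9 - 3 c$ ($K{\left(c \right)} = - 3 \left(c + 3\right) = - 3 \left(3 + c\right) = -9 - 3 c$)
$D{\left(Z \right)} = \left(-9 - 3 Z\right) \left(3 + Z\right)$
$- D{\left(r \right)} = - \left(-3\right) \left(3 + 49\right)^{2} = - \left(-3\right) 52^{2} = - \left(-3\right) 2704 = \left(-1\right) \left(-8112\right) = 8112$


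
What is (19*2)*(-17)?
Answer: -646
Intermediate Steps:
(19*2)*(-17) = 38*(-17) = -646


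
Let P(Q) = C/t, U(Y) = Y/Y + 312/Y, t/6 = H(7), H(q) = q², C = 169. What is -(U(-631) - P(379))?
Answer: 12853/185514 ≈ 0.069283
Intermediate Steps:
t = 294 (t = 6*7² = 6*49 = 294)
U(Y) = 1 + 312/Y
P(Q) = 169/294
-(U(-631) - P(379)) = -((312 - 631)/(-631) - 1*169/294) = -(-1/631*(-319) - 169/294) = -(319/631 - 169/294) = -1*(-12853/185514) = 12853/185514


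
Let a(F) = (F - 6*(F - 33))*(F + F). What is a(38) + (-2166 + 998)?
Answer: -560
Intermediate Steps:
a(F) = 2*F*(198 - 5*F) (a(F) = (F - 6*(-33 + F))*(2*F) = (F + (198 - 6*F))*(2*F) = (198 - 5*F)*(2*F) = 2*F*(198 - 5*F))
a(38) + (-2166 + 998) = 2*38*(198 - 5*38) + (-2166 + 998) = 2*38*(198 - 190) - 1168 = 2*38*8 - 1168 = 608 - 1168 = -560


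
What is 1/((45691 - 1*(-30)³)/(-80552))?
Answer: -80552/72691 ≈ -1.1081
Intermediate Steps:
1/((45691 - 1*(-30)³)/(-80552)) = 1/((45691 - 1*(-27000))*(-1/80552)) = 1/((45691 + 27000)*(-1/80552)) = 1/(72691*(-1/80552)) = 1/(-72691/80552) = -80552/72691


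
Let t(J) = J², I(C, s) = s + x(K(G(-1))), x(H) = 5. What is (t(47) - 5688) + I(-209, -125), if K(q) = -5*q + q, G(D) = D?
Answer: -3599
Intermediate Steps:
K(q) = -4*q
I(C, s) = 5 + s (I(C, s) = s + 5 = 5 + s)
(t(47) - 5688) + I(-209, -125) = (47² - 5688) + (5 - 125) = (2209 - 5688) - 120 = -3479 - 120 = -3599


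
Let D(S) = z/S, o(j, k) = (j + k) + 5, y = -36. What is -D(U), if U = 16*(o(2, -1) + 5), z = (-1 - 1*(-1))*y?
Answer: 0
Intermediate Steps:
z = 0 (z = (-1 - 1*(-1))*(-36) = (-1 + 1)*(-36) = 0*(-36) = 0)
o(j, k) = 5 + j + k
U = 176 (U = 16*((5 + 2 - 1) + 5) = 16*(6 + 5) = 16*11 = 176)
D(S) = 0 (D(S) = 0/S = 0)
-D(U) = -1*0 = 0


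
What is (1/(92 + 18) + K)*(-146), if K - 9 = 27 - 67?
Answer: 248857/55 ≈ 4524.7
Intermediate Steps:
K = -31 (K = 9 + (27 - 67) = 9 - 40 = -31)
(1/(92 + 18) + K)*(-146) = (1/(92 + 18) - 31)*(-146) = (1/110 - 31)*(-146) = -3409/110*(-146) = 248857/55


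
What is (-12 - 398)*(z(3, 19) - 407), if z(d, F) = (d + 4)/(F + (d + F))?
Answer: 166800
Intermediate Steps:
z(d, F) = (4 + d)/(d + 2*F) (z(d, F) = (4 + d)/(F + (F + d)) = (4 + d)/(d + 2*F))
(-12 - 398)*(z(3, 19) - 407) = (-12 - 398)*((4 + 3)/(3 + 2*19) - 407) = -410*(7/(3 + 38) - 407) = -410*(7/41 - 407) = -410*(-16680/41) = 166800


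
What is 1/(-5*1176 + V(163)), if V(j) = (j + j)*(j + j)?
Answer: 1/100396 ≈ 9.9606e-6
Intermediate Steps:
V(j) = 4*j**2 (V(j) = (2*j)*(2*j) = 4*j**2)
1/(-5*1176 + V(163)) = 1/(-5*1176 + 4*163**2) = 1/(-5880 + 4*26569) = 1/(-5880 + 106276) = 1/100396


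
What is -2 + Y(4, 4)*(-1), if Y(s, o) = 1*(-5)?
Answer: 3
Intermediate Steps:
Y(s, o) = -5
-2 + Y(4, 4)*(-1) = -2 - 5*(-1) = -2 + 5 = 3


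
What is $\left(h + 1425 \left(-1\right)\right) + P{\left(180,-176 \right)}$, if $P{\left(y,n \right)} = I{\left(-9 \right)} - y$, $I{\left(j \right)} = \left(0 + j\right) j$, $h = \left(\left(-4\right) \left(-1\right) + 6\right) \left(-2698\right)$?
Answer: $-28504$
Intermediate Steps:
$h = -26980$ ($h = \left(4 + 6\right) \left(-2698\right) = 10 \left(-2698\right) = -26980$)
$I{\left(j \right)} = j^{2}$ ($I{\left(j \right)} = j j = j^{2}$)
$P{\left(y,n \right)} = 81 - y$ ($P{\left(y,n \right)} = \left(-9\right)^{2} - y = 81 - y$)
$\left(h + 1425 \left(-1\right)\right) + P{\left(180,-176 \right)} = \left(-26980 + 1425 \left(-1\right)\right) + \left(81 - 180\right) = \left(-26980 - 1425\right) + \left(81 - 180\right) = -28405 - 99 = -28504$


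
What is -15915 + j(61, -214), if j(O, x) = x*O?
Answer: -28969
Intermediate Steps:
j(O, x) = O*x
-15915 + j(61, -214) = -15915 + 61*(-214) = -15915 - 13054 = -28969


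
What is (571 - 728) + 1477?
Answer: 1320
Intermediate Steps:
(571 - 728) + 1477 = -157 + 1477 = 1320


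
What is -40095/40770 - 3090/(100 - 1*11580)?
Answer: -123819/173348 ≈ -0.71428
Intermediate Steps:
-40095/40770 - 3090/(100 - 1*11580) = -40095*1/40770 - 3090/(100 - 11580) = -297/302 - 3090/(-11480) = -297/302 - 3090*(-1/11480) = -297/302 + 309/1148 = -123819/173348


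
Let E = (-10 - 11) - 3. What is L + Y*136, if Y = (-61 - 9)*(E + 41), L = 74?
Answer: -161766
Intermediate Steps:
E = -24 (E = -21 - 3 = -24)
Y = -1190 (Y = (-61 - 9)*(-24 + 41) = -70*17 = -1190)
L + Y*136 = 74 - 1190*136 = 74 - 161840 = -161766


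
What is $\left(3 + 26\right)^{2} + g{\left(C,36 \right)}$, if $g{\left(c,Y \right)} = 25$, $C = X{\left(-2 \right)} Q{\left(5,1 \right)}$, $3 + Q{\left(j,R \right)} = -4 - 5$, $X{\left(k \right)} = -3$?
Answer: $866$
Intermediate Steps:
$Q{\left(j,R \right)} = -12$ ($Q{\left(j,R \right)} = -3 - 9 = -12$)
$C = 36$ ($C = \left(-3\right) \left(-12\right) = 36$)
$\left(3 + 26\right)^{2} + g{\left(C,36 \right)} = \left(3 + 26\right)^{2} + 25 = 29^{2} + 25 = 841 + 25 = 866$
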